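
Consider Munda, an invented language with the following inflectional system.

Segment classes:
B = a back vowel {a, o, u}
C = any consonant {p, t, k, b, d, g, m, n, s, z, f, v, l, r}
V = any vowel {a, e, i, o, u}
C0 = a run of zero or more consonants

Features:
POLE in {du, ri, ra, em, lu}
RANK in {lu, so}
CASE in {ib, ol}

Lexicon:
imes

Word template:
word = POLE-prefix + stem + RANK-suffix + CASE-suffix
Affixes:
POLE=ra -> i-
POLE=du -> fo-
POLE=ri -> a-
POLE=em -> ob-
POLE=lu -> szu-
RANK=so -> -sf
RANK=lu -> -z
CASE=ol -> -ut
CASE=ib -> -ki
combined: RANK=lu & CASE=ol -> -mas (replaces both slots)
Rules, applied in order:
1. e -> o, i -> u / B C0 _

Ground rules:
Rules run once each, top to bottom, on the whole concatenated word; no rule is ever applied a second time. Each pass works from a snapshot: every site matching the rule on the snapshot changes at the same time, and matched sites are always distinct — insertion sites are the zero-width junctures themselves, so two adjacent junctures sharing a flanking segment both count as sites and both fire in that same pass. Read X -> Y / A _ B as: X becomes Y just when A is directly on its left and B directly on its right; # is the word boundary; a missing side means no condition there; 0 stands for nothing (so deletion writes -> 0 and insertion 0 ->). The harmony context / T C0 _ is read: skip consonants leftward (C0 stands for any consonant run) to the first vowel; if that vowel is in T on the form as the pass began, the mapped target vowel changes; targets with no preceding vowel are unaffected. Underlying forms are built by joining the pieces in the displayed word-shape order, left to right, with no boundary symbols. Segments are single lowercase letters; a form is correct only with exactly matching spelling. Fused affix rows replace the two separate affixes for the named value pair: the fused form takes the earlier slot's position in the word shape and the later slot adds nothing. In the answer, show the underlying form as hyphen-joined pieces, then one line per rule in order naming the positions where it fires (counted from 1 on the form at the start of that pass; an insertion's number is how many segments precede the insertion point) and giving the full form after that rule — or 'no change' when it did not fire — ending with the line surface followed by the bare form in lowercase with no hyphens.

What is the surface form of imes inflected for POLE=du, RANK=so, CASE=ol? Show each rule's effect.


underlying: fo-imes-sf-ut
1. e -> o, i -> u / B C0 _: fires at position(s) 3: foumessfut
surface: foumessfut


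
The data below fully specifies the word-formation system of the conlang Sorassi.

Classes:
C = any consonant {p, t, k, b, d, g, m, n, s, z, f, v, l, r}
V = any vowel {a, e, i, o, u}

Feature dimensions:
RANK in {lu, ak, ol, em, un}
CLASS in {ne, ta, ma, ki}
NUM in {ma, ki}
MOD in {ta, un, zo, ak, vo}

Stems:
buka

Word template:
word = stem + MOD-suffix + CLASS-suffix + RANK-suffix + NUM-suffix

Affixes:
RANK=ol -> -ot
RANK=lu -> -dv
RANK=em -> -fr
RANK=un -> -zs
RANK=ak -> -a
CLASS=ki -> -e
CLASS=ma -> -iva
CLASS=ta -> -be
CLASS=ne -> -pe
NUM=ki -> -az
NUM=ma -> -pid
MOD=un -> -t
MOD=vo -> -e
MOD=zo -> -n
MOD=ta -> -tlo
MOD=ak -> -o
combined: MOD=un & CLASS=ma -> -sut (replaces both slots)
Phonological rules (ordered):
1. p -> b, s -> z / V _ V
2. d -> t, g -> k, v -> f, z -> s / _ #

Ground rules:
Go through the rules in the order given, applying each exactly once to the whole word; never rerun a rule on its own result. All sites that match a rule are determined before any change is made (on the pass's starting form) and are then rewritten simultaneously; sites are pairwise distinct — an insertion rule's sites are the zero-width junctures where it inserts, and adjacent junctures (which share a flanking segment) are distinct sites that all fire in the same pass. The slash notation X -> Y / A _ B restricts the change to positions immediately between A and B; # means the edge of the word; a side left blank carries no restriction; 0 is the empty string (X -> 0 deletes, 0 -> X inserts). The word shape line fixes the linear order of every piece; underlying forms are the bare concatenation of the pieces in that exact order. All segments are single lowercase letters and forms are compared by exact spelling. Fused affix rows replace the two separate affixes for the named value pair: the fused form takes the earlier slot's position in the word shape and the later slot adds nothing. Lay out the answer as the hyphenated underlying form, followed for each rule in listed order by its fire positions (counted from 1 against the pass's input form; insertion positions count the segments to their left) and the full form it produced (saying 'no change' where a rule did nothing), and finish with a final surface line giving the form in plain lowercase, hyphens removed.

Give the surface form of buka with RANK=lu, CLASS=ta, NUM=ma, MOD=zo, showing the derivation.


underlying: buka-n-be-dv-pid
1. p -> b, s -> z / V _ V: no change
2. d -> t, g -> k, v -> f, z -> s / _ #: fires at position(s) 12: bukanbedvpit
surface: bukanbedvpit


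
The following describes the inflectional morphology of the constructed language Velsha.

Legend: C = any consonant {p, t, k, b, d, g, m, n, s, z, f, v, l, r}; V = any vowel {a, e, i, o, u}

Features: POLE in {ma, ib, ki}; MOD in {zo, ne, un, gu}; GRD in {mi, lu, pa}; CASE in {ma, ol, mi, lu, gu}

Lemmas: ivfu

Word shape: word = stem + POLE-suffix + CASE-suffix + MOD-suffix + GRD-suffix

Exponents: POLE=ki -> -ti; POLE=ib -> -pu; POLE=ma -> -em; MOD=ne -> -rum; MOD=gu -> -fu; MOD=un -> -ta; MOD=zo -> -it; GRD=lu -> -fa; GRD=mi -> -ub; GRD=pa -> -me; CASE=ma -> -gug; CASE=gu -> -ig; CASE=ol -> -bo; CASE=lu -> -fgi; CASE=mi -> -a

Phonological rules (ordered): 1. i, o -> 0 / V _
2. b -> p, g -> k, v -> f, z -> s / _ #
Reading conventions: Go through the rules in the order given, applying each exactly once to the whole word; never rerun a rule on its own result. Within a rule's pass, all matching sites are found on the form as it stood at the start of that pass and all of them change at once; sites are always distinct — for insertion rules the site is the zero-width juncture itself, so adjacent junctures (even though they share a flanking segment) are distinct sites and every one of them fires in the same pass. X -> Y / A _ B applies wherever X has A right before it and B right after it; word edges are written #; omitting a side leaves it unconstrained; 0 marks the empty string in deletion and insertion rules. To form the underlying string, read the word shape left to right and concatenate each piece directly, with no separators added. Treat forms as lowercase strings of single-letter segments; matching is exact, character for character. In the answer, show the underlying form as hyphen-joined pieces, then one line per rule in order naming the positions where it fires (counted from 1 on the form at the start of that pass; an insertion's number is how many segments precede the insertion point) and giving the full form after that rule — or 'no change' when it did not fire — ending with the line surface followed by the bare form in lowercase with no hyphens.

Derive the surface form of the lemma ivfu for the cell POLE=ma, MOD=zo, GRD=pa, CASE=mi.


underlying: ivfu-em-a-it-me
1. i, o -> 0 / V _: fires at position(s) 8: ivfuematme
2. b -> p, g -> k, v -> f, z -> s / _ #: no change
surface: ivfuematme


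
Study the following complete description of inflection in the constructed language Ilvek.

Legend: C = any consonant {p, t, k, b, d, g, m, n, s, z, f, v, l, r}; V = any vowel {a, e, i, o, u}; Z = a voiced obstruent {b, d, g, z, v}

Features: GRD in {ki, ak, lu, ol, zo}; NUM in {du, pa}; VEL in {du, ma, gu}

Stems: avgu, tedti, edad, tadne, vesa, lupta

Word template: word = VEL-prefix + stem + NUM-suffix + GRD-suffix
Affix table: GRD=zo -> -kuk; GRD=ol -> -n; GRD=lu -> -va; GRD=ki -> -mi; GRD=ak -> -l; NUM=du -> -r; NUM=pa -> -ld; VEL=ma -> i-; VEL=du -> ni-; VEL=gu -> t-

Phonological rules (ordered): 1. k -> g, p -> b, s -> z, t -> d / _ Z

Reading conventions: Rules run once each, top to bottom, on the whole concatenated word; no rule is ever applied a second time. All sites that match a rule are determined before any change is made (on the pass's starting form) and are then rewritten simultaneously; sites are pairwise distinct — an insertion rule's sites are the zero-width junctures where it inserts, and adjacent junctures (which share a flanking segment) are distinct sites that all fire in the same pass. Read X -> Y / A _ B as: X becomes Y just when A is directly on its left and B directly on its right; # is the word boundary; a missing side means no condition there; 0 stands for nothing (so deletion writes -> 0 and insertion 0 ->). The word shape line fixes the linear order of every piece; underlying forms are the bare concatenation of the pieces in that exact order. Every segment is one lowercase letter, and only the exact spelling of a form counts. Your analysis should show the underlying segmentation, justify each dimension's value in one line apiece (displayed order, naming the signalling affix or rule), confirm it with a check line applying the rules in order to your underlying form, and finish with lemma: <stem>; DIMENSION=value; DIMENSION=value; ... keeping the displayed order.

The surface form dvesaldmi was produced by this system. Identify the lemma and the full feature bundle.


underlying: t-vesa-ld-mi
GRD=ki - signalled by the affix -mi
NUM=pa - signalled by the affix -ld
VEL=gu - signalled by the affix t-
check: tvesaldmi -> dvesaldmi
lemma: vesa; GRD=ki; NUM=pa; VEL=gu


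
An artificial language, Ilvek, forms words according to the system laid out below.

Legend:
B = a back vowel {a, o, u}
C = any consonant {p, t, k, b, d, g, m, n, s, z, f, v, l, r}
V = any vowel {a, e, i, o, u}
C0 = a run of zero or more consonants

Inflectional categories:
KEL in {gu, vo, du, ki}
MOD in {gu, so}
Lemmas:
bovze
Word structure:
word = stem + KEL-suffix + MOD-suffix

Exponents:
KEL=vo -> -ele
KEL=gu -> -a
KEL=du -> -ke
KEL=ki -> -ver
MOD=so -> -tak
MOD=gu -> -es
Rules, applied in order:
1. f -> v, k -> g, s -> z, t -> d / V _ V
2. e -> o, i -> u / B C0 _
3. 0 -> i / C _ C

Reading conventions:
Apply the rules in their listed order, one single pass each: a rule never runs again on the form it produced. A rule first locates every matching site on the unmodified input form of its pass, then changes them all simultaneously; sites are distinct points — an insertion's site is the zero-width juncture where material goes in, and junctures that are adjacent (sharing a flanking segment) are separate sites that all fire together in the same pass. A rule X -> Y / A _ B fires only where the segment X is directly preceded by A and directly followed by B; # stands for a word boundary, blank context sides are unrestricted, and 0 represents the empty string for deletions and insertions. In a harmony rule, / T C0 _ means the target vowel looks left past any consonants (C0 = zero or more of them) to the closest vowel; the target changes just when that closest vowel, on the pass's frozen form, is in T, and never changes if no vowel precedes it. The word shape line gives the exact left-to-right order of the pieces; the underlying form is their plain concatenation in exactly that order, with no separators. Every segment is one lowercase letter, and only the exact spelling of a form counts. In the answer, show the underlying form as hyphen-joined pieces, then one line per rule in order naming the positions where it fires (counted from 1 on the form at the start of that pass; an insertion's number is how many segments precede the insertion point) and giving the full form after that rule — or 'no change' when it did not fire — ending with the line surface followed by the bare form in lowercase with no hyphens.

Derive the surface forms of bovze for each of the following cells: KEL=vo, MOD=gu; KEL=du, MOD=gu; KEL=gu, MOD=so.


cell KEL=vo, MOD=gu:
underlying: bovze-ele-es
1. f -> v, k -> g, s -> z, t -> d / V _ V: no change
2. e -> o, i -> u / B C0 _: fires at position(s) 5: bovzoelees
3. 0 -> i / C _ C: inserts after position(s) 3: bovizoelees
surface: bovizoelees

cell KEL=du, MOD=gu:
underlying: bovze-ke-es
1. f -> v, k -> g, s -> z, t -> d / V _ V: fires at position(s) 6: bovzegees
2. e -> o, i -> u / B C0 _: fires at position(s) 5: bovzogees
3. 0 -> i / C _ C: inserts after position(s) 3: bovizogees
surface: bovizogees

cell KEL=gu, MOD=so:
underlying: bovze-a-tak
1. f -> v, k -> g, s -> z, t -> d / V _ V: fires at position(s) 7: bovzeadak
2. e -> o, i -> u / B C0 _: fires at position(s) 5: bovzoadak
3. 0 -> i / C _ C: inserts after position(s) 3: bovizoadak
surface: bovizoadak


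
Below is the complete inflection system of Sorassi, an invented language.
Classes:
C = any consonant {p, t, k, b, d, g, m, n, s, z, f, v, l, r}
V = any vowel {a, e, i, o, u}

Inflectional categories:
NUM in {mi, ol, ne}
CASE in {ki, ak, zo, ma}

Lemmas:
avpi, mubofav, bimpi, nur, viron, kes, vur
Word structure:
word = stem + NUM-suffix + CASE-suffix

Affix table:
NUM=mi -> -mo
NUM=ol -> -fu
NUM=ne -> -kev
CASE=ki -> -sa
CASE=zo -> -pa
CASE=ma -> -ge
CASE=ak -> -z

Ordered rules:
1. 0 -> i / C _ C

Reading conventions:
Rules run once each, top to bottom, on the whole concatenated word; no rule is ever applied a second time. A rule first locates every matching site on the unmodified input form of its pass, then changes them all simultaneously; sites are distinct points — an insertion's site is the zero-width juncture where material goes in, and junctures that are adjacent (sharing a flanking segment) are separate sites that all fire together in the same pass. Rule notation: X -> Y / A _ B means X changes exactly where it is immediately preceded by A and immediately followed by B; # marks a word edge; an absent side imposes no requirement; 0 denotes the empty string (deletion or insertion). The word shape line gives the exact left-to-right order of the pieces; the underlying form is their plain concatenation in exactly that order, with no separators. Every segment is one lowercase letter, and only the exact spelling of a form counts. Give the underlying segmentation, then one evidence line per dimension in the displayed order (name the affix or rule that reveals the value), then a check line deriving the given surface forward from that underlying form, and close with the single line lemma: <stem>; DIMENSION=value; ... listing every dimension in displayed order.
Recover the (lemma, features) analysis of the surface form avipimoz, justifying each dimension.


underlying: avpi-mo-z
NUM=mi - signalled by the affix -mo
CASE=ak - signalled by the affix -z
check: avpimoz -> avipimoz
lemma: avpi; NUM=mi; CASE=ak


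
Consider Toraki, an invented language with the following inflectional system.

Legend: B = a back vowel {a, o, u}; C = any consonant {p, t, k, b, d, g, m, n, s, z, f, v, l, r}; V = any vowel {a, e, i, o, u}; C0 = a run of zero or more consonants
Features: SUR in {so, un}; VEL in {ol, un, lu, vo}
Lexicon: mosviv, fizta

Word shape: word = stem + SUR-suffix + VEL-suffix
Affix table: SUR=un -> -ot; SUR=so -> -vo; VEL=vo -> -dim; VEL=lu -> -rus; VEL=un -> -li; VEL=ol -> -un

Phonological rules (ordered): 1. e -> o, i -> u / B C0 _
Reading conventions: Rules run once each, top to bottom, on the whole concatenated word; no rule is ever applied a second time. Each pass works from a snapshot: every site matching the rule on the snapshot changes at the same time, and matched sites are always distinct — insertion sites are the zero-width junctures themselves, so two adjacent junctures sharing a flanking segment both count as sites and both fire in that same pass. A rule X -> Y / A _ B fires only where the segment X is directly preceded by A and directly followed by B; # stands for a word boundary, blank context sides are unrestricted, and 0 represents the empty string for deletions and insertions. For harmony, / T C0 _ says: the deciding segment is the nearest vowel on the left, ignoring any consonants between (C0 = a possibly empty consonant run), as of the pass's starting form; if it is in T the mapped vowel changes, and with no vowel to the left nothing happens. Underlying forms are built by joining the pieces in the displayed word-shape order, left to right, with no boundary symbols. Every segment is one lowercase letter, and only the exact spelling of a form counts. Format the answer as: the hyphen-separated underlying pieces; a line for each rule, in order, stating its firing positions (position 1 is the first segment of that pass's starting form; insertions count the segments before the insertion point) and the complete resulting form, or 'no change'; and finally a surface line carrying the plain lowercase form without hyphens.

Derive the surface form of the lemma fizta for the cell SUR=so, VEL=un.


underlying: fizta-vo-li
1. e -> o, i -> u / B C0 _: fires at position(s) 9: fiztavolu
surface: fiztavolu


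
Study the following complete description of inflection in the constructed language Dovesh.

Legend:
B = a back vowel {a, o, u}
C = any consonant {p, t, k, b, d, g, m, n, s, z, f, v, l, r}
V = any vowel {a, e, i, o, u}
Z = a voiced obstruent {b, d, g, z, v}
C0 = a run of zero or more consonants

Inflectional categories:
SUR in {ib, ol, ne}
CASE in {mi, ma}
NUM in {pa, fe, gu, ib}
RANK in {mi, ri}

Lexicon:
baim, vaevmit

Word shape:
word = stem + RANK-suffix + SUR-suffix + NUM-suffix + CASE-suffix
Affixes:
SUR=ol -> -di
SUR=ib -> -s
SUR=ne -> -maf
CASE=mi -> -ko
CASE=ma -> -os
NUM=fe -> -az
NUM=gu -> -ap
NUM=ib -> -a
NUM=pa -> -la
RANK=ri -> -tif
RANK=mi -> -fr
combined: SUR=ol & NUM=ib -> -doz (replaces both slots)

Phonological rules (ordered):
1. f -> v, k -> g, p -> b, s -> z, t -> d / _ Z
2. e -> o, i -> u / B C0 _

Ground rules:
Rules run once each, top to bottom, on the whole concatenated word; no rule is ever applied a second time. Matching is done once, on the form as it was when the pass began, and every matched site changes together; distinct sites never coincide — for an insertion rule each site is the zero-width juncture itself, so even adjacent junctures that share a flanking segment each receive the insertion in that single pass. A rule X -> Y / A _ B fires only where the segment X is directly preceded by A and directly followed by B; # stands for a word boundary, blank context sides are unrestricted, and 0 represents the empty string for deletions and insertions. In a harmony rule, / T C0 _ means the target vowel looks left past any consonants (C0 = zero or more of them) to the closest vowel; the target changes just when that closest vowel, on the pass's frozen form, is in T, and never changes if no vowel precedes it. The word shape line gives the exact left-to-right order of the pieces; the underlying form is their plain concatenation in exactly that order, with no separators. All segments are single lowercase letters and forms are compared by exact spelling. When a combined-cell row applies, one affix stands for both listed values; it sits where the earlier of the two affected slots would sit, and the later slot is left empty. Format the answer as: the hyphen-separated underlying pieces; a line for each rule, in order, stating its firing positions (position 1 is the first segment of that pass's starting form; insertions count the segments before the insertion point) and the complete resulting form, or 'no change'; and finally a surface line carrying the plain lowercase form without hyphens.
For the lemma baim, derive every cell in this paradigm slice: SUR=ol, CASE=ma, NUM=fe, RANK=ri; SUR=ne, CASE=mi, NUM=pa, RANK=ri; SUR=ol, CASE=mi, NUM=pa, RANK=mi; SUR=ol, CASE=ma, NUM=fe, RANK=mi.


cell SUR=ol, CASE=ma, NUM=fe, RANK=ri:
underlying: baim-tif-di-az-os
1. f -> v, k -> g, p -> b, s -> z, t -> d / _ Z: fires at position(s) 7: baimtivdiazos
2. e -> o, i -> u / B C0 _: fires at position(s) 3: baumtivdiazos
surface: baumtivdiazos

cell SUR=ne, CASE=mi, NUM=pa, RANK=ri:
underlying: baim-tif-maf-la-ko
1. f -> v, k -> g, p -> b, s -> z, t -> d / _ Z: no change
2. e -> o, i -> u / B C0 _: fires at position(s) 3: baumtifmaflako
surface: baumtifmaflako

cell SUR=ol, CASE=mi, NUM=pa, RANK=mi:
underlying: baim-fr-di-la-ko
1. f -> v, k -> g, p -> b, s -> z, t -> d / _ Z: no change
2. e -> o, i -> u / B C0 _: fires at position(s) 3: baumfrdilako
surface: baumfrdilako

cell SUR=ol, CASE=ma, NUM=fe, RANK=mi:
underlying: baim-fr-di-az-os
1. f -> v, k -> g, p -> b, s -> z, t -> d / _ Z: no change
2. e -> o, i -> u / B C0 _: fires at position(s) 3: baumfrdiazos
surface: baumfrdiazos


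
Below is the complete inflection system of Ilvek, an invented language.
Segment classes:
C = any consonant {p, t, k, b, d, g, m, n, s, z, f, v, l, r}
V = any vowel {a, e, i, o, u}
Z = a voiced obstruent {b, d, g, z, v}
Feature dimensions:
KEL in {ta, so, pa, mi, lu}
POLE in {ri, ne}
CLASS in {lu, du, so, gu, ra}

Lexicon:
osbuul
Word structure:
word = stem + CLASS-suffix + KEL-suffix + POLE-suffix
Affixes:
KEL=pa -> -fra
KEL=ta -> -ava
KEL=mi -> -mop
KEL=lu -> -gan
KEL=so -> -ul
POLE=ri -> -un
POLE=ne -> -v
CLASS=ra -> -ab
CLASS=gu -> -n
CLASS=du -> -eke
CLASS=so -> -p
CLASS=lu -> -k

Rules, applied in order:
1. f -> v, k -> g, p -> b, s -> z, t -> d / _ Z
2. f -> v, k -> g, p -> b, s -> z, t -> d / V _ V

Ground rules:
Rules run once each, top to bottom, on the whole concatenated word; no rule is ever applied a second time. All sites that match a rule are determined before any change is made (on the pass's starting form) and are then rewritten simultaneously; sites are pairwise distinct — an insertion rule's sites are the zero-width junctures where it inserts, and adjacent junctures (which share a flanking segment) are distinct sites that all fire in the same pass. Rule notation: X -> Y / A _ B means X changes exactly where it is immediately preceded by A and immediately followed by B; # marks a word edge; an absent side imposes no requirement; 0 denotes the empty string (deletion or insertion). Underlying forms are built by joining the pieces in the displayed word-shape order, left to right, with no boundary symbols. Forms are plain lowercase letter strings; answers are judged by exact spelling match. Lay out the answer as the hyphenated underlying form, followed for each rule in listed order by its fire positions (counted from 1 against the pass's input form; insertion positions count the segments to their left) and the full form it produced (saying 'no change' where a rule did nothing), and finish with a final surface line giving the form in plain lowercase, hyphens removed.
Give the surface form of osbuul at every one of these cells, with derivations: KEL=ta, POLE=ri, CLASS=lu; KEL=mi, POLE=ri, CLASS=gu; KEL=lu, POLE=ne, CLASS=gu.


cell KEL=ta, POLE=ri, CLASS=lu:
underlying: osbuul-k-ava-un
1. f -> v, k -> g, p -> b, s -> z, t -> d / _ Z: fires at position(s) 2: ozbuulkavaun
2. f -> v, k -> g, p -> b, s -> z, t -> d / V _ V: no change
surface: ozbuulkavaun

cell KEL=mi, POLE=ri, CLASS=gu:
underlying: osbuul-n-mop-un
1. f -> v, k -> g, p -> b, s -> z, t -> d / _ Z: fires at position(s) 2: ozbuulnmopun
2. f -> v, k -> g, p -> b, s -> z, t -> d / V _ V: fires at position(s) 10: ozbuulnmobun
surface: ozbuulnmobun

cell KEL=lu, POLE=ne, CLASS=gu:
underlying: osbuul-n-gan-v
1. f -> v, k -> g, p -> b, s -> z, t -> d / _ Z: fires at position(s) 2: ozbuulnganv
2. f -> v, k -> g, p -> b, s -> z, t -> d / V _ V: no change
surface: ozbuulnganv


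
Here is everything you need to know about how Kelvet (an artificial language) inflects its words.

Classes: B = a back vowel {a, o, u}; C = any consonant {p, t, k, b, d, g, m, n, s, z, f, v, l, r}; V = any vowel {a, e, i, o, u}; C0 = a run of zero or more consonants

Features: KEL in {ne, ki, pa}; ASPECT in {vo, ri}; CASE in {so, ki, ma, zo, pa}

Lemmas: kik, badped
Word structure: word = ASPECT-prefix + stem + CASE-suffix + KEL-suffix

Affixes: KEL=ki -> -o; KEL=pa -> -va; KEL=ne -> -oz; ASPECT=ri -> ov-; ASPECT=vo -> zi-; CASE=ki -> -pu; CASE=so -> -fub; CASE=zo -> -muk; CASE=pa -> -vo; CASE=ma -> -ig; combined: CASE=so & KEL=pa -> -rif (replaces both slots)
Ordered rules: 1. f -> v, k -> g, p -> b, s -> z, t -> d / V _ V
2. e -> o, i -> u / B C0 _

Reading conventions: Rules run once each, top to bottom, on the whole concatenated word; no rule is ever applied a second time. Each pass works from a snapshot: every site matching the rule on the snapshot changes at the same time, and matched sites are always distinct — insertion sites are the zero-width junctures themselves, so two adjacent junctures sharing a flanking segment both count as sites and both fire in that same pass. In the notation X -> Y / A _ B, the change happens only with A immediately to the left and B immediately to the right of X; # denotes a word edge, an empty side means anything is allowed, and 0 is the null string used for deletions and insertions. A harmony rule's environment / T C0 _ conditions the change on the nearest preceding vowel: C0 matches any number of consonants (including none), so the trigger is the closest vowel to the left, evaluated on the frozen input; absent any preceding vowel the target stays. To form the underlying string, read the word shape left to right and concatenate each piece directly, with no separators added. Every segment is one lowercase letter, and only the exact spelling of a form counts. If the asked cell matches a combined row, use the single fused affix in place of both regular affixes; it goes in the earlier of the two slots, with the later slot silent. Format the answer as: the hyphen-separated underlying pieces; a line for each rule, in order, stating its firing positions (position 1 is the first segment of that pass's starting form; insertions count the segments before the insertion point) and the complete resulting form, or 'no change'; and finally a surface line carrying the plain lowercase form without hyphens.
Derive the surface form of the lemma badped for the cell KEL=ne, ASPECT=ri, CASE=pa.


underlying: ov-badped-vo-oz
1. f -> v, k -> g, p -> b, s -> z, t -> d / V _ V: no change
2. e -> o, i -> u / B C0 _: fires at position(s) 7: ovbadpodvooz
surface: ovbadpodvooz


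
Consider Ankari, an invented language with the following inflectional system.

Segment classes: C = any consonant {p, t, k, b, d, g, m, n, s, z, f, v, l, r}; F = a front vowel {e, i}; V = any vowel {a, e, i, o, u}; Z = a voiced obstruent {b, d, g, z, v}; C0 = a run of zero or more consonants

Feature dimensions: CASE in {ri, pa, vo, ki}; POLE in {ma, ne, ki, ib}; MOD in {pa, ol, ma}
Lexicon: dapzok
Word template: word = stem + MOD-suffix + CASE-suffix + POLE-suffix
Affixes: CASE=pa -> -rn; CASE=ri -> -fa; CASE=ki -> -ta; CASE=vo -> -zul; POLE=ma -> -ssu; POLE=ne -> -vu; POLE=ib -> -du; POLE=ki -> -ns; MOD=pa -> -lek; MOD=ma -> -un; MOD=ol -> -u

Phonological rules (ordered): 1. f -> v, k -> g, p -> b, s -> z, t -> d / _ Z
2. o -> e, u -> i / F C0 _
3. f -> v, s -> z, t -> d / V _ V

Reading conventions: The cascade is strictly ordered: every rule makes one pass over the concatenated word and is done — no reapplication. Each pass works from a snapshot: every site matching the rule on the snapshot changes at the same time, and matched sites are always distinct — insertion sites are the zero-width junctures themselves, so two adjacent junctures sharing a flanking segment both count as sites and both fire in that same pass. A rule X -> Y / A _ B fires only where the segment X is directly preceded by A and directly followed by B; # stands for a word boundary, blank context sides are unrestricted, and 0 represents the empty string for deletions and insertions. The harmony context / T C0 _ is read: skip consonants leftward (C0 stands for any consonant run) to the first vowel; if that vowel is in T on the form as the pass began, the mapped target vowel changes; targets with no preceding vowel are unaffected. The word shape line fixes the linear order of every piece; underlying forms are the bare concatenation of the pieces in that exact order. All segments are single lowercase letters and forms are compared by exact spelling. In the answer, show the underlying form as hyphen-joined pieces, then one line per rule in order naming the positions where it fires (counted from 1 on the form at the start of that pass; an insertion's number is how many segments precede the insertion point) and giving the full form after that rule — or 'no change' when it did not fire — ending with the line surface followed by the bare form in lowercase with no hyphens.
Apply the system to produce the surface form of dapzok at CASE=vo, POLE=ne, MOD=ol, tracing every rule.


underlying: dapzok-u-zul-vu
1. f -> v, k -> g, p -> b, s -> z, t -> d / _ Z: fires at position(s) 3: dabzokuzulvu
2. o -> e, u -> i / F C0 _: no change
3. f -> v, s -> z, t -> d / V _ V: no change
surface: dabzokuzulvu


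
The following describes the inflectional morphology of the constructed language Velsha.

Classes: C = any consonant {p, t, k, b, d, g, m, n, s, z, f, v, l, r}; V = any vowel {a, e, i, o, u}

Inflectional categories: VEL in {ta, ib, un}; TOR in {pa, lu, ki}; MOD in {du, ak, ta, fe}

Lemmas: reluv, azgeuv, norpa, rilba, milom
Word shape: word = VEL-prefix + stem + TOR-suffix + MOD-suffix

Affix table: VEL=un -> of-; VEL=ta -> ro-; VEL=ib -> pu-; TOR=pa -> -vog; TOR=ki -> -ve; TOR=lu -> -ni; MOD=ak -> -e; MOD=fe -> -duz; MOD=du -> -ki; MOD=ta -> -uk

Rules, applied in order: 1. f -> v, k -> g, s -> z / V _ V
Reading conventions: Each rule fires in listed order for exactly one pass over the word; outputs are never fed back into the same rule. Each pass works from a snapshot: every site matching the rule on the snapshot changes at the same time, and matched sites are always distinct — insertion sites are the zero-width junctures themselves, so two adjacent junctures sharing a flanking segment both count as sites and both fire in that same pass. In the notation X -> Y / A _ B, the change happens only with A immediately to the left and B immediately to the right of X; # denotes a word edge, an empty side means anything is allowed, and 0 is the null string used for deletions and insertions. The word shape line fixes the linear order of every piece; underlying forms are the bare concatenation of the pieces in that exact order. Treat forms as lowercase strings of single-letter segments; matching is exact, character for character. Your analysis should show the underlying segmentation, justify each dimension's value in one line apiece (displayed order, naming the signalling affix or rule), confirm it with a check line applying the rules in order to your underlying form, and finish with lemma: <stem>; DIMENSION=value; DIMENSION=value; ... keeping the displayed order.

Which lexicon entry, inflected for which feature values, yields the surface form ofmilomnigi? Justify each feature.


underlying: of-milom-ni-ki
VEL=un - signalled by the affix of-
TOR=lu - signalled by the affix -ni
MOD=du - signalled by the affix -ki
check: ofmilomniki -> ofmilomnigi
lemma: milom; VEL=un; TOR=lu; MOD=du


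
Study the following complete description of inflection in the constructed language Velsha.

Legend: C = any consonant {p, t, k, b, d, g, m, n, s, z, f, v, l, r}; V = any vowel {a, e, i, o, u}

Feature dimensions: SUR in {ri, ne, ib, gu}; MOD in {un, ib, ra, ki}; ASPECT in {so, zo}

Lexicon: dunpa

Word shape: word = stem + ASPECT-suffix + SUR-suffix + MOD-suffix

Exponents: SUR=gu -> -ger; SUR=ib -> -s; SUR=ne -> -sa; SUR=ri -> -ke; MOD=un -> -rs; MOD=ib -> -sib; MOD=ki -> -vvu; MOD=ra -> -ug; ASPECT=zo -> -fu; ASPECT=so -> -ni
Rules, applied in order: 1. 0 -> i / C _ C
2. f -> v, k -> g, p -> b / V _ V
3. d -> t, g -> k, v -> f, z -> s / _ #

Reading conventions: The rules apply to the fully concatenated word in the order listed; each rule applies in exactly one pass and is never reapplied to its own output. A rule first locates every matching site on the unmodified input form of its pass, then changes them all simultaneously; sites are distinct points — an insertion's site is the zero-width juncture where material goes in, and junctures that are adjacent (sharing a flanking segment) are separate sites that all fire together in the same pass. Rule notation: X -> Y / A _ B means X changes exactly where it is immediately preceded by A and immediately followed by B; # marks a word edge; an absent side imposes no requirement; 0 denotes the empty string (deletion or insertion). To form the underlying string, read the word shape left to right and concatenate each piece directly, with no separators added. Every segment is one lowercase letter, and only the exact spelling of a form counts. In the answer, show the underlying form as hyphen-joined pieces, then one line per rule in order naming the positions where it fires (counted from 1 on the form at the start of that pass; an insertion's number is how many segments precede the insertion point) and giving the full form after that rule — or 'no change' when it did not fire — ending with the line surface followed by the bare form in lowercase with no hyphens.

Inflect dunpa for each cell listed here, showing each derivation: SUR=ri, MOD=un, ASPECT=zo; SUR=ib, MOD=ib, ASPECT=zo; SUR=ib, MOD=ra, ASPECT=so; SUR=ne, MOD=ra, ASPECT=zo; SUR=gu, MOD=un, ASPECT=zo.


cell SUR=ri, MOD=un, ASPECT=zo:
underlying: dunpa-fu-ke-rs
1. 0 -> i / C _ C: inserts after position(s) 3, 10: dunipafukeris
2. f -> v, k -> g, p -> b / V _ V: fires at position(s) 5, 7, 9: dunibavugeris
3. d -> t, g -> k, v -> f, z -> s / _ #: no change
surface: dunibavugeris

cell SUR=ib, MOD=ib, ASPECT=zo:
underlying: dunpa-fu-s-sib
1. 0 -> i / C _ C: inserts after position(s) 3, 8: dunipafusisib
2. f -> v, k -> g, p -> b / V _ V: fires at position(s) 5, 7: dunibavusisib
3. d -> t, g -> k, v -> f, z -> s / _ #: no change
surface: dunibavusisib

cell SUR=ib, MOD=ra, ASPECT=so:
underlying: dunpa-ni-s-ug
1. 0 -> i / C _ C: inserts after position(s) 3: dunipanisug
2. f -> v, k -> g, p -> b / V _ V: fires at position(s) 5: dunibanisug
3. d -> t, g -> k, v -> f, z -> s / _ #: fires at position(s) 11: dunibanisuk
surface: dunibanisuk

cell SUR=ne, MOD=ra, ASPECT=zo:
underlying: dunpa-fu-sa-ug
1. 0 -> i / C _ C: inserts after position(s) 3: dunipafusaug
2. f -> v, k -> g, p -> b / V _ V: fires at position(s) 5, 7: dunibavusaug
3. d -> t, g -> k, v -> f, z -> s / _ #: fires at position(s) 12: dunibavusauk
surface: dunibavusauk

cell SUR=gu, MOD=un, ASPECT=zo:
underlying: dunpa-fu-ger-rs
1. 0 -> i / C _ C: inserts after position(s) 3, 10, 11: dunipafugeriris
2. f -> v, k -> g, p -> b / V _ V: fires at position(s) 5, 7: dunibavugeriris
3. d -> t, g -> k, v -> f, z -> s / _ #: no change
surface: dunibavugeriris


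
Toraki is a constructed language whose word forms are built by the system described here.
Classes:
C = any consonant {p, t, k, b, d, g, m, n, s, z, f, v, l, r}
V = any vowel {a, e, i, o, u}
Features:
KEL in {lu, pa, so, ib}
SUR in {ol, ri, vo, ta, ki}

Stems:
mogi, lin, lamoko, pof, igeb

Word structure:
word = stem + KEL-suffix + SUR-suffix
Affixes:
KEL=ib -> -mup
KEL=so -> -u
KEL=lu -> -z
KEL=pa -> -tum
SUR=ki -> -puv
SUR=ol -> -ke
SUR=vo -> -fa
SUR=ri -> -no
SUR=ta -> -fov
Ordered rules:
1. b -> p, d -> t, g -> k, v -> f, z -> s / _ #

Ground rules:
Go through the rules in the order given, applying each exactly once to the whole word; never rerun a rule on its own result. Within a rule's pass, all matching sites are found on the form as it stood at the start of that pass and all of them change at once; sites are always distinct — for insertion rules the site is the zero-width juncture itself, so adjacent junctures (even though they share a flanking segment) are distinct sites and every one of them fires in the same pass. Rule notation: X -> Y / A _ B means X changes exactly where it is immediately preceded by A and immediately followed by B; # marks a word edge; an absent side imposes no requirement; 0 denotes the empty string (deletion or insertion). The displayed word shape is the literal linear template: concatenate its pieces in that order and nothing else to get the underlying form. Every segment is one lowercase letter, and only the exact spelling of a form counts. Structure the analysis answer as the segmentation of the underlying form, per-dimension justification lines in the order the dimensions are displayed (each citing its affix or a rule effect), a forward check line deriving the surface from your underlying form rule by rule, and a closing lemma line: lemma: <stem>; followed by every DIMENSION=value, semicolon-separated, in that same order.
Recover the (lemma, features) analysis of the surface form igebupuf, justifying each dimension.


underlying: igeb-u-puv
KEL=so - signalled by the affix -u
SUR=ki - signalled by the affix -puv
check: igebupuv -> igebupuf
lemma: igeb; KEL=so; SUR=ki


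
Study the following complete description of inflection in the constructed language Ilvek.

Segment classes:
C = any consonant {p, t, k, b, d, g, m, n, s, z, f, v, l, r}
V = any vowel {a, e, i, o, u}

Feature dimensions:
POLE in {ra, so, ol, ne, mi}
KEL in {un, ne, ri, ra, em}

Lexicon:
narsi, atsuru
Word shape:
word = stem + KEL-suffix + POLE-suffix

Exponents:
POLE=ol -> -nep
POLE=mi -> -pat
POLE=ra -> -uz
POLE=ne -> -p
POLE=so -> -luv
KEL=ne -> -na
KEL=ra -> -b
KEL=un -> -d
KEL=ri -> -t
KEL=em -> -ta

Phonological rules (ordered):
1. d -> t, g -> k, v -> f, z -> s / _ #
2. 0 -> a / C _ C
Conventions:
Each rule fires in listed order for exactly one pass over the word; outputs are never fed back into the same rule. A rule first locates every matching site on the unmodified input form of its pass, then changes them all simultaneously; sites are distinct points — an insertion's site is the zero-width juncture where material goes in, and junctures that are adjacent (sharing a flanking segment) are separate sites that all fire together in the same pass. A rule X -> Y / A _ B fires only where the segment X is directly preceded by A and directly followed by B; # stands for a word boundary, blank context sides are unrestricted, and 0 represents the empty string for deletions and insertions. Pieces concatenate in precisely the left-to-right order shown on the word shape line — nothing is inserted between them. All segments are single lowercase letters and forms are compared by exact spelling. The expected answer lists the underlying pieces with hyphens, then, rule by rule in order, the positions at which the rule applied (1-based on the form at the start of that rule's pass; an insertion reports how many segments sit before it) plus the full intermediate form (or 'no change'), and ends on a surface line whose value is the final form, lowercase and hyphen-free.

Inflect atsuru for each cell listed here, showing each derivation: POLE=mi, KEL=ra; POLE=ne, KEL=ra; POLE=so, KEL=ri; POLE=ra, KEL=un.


cell POLE=mi, KEL=ra:
underlying: atsuru-b-pat
1. d -> t, g -> k, v -> f, z -> s / _ #: no change
2. 0 -> a / C _ C: inserts after position(s) 2, 7: atasurubapat
surface: atasurubapat

cell POLE=ne, KEL=ra:
underlying: atsuru-b-p
1. d -> t, g -> k, v -> f, z -> s / _ #: no change
2. 0 -> a / C _ C: inserts after position(s) 2, 7: atasurubap
surface: atasurubap

cell POLE=so, KEL=ri:
underlying: atsuru-t-luv
1. d -> t, g -> k, v -> f, z -> s / _ #: fires at position(s) 10: atsurutluf
2. 0 -> a / C _ C: inserts after position(s) 2, 7: atasurutaluf
surface: atasurutaluf

cell POLE=ra, KEL=un:
underlying: atsuru-d-uz
1. d -> t, g -> k, v -> f, z -> s / _ #: fires at position(s) 9: atsurudus
2. 0 -> a / C _ C: inserts after position(s) 2: atasurudus
surface: atasurudus


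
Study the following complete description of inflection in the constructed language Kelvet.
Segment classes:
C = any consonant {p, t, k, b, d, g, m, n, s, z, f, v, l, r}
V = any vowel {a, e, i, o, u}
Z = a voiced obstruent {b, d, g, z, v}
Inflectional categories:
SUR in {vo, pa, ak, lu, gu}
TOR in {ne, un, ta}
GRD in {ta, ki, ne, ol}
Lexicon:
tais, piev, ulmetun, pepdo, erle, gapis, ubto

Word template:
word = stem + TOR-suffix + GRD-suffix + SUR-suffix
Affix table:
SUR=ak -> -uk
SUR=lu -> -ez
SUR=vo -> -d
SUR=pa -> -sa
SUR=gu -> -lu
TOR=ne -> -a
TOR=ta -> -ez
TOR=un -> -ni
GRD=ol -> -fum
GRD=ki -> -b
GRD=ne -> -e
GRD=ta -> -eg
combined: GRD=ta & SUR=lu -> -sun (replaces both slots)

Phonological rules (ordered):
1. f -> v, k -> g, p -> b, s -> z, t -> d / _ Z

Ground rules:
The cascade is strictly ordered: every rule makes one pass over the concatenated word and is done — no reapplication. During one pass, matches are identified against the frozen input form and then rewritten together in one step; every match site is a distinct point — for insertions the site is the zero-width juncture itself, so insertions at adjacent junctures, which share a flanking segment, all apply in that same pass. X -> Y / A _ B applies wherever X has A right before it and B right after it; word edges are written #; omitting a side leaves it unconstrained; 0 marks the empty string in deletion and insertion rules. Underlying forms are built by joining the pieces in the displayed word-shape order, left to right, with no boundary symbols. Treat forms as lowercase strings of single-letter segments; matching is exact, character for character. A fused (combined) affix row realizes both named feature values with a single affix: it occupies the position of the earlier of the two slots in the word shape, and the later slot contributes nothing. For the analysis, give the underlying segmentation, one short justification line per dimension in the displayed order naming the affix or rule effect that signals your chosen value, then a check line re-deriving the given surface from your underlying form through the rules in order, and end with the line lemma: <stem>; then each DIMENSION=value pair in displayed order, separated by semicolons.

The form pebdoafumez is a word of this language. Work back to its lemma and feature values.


underlying: pepdo-a-fum-ez
SUR=lu - signalled by the affix -ez
TOR=ne - signalled by the affix -a
GRD=ol - signalled by the affix -fum
check: pepdoafumez -> pebdoafumez
lemma: pepdo; SUR=lu; TOR=ne; GRD=ol
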